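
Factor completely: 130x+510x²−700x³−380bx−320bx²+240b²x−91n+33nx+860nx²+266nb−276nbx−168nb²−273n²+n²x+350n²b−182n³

−(13n−12b−14x+13)(2n−2b+5x+1)(7n−10x)

Group: 13n(−14n²+14nb−15nx−7n−20bx+50x²+10x) + (−12b−14x+13)(−14n²+14nb−15nx−7n−20bx+50x²+10x); both groups contain (−14n²+14nb−15nx−7n−20bx+50x²+10x), so (13n−12b−14x+13) is a factor with cofactor −14n²+14nb−15nx−7n−20bx+50x²+10x.
The cofactor groups again: −14n²+14nb−15nx−7n−20bx+50x²+10x = −7n(2n−2b+5x+1) + 10x(2n−2b+5x+1); both groups contain (2n−2b+5x+1), giving −(7n−10x)(2n−2b+5x+1).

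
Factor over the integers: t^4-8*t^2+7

(t+1)*(t-1)*(t^2-7)

Substitute u = t^2 to get a quadratic in u, then factor.
t^2-1 is a difference of squares.
t^2-7 is irreducible over ℤ (7 is not a perfect square).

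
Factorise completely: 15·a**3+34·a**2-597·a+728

Trying the rational-root candidates, a = -8 is a root, giving the factor (a+8) and quotient 15·a**2-86·a+91.
The remaining quadratic factors as (5·a-7)(3·a-13).

(3·a-13)·(5·a-7)·(a+8)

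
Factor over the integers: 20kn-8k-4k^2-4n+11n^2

-(2k+n)(2k-11n+4)

Group: -2k(2k-11n+4) - n(2k-11n+4); both groups contain (2k-11n+4).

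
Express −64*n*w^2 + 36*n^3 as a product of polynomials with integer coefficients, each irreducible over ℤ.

4*n*(3*n + 4*w)*(3*n − 4*w)

Pull out the common factor 4*n; 9*n^2 − 16*w^2 is a difference of squares.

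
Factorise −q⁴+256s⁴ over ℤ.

(4s)⁴ − (q)⁴ = ((4s)² − (q)²)((4s)² + (q)²); the first factor splits again, the second (16s²+q²) is irreducible.

(4s−q)(4s+q)(16s²+q²)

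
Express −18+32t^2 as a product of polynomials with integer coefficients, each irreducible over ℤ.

2(4t+3)(4t−3)

Every term has a factor of 2. Then 16t^2−9 = (4t)² − (3)².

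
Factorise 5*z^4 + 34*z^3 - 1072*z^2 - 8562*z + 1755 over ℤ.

(5*z - 1)*(z + 13)*(z + 9)*(z - 15)

Trying the rational-root candidates, z = -13 is a root, giving the factor (z + 13) and quotient 5*z^3 - 31*z^2 - 669*z + 135.
Continuing, z = 15 is a root, so (z - 15) divides it; the quotient is 5*z^2 + 44*z - 9.
The remaining quadratic factors as (z + 9)(5*z - 1).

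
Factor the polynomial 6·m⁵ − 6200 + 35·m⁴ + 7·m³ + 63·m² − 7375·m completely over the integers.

(6·m + 5)·(m + 8)·(m − 5)·(m² + 2·m + 31)

Testing divisors of the constant over divisors of the leading coefficient, m = 5 is a root, giving the factor (m − 5) and quotient 6·m⁴ + 65·m³ + 332·m² + 1723·m + 1240.
Continuing, m = −8 is a root, giving the factor (m + 8) and quotient 6·m³ + 17·m² + 196·m + 155.
Then m = −5/6 is a root, so (6·m + 5) is a factor; dividing leaves m² + 2·m + 31.
The quadratic m² + 2·m + 31 has discriminant −120 < 0 and is irreducible over ℤ.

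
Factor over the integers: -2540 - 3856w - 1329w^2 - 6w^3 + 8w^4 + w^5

(w + 1)(w + 2)(w - 10)(w^2 + 15w + 127)

By the rational root theorem, w = 10 is a root, giving the factor (w - 10) and quotient w^4 + 18w^3 + 174w^2 + 411w + 254.
Continuing, w = -1 is a root, so (w + 1) divides it; the quotient is w^3 + 17w^2 + 157w + 254.
Next, w = -2 is a root, giving the factor (w + 2) and quotient w^2 + 15w + 127.
The quadratic w^2 + 15w + 127 has discriminant -283 < 0 and is irreducible over ℤ.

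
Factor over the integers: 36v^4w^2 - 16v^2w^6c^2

4v^2w^2(3v - 2w^2c)(3v + 2w^2c)

Pull out the common factor 4v^2w^2, leaving 9v^2 - 4w^4c^2.
Recognize a difference of squares with the parts 3v and 2w^2c.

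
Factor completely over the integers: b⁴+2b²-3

Substitute u = b² to get a quadratic in u, then factor.
b²-1 is a difference of squares.
b²+3 is irreducible over ℤ (always positive, so no real roots).

(b+1)(b-1)(b²+3)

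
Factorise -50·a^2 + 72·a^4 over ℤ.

2·a^2·(6·a + 5)·(6·a - 5)

Pull out the common factor 2·a^2; 36·a^2 - 25 is a difference of squares.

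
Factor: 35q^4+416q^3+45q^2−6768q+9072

(5q−12)(7q−12)(q+7)(q+9)

Trying the rational-root candidates, q = 12/7 is a root, so (7q−12) divides it; the quotient is 5q^3+68q^2+123q−756.
Continuing, q = −7 is a root, so (q+7) divides it; the quotient is 5q^2+33q−108.
The remaining quadratic factors as (5q−12)(q+9).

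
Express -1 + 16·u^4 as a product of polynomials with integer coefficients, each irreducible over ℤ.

(2·u)⁴ − (1)⁴ = ((2·u)² − (1)²)((2·u)² + (1)²); the first factor splits again, the second (4·u^2 + 1) is irreducible.

(2·u + 1)·(2·u - 1)·(4·u^2 + 1)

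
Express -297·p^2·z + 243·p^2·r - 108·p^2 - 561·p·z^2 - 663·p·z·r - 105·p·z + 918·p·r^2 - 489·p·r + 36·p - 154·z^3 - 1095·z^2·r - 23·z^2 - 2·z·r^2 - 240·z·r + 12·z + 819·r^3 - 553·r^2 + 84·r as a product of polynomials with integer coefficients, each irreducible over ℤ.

Group: 3·p·(-99·p·z + 81·p·r - 36·p - 154·z^2 - 17·z·r - 23·z + 117·r^2 - 79·r + 12) + (z + 7·r)·(-99·p·z + 81·p·r - 36·p - 154·z^2 - 17·z·r - 23·z + 117·r^2 - 79·r + 12); both groups contain (-99·p·z + 81·p·r - 36·p - 154·z^2 - 17·z·r - 23·z + 117·r^2 - 79·r + 12), so (3·p + z + 7·r) is a factor with cofactor -99·p·z + 81·p·r - 36·p - 154·z^2 - 17·z·r - 23·z + 117·r^2 - 79·r + 12.
The cofactor groups again: -99·p·z + 81·p·r - 36·p - 154·z^2 - 17·z·r - 23·z + 117·r^2 - 79·r + 12 = -11·z·(9·p + 14·z + 13·r - 3) + (9·r - 4)·(9·p + 14·z + 13·r - 3); both groups contain (9·p + 14·z + 13·r - 3), giving -(11·z - 9·r + 4)·(9·p + 14·z + 13·r - 3).

-(11·z - 9·r + 4)·(3·p + z + 7·r)·(9·p + 14·z + 13·r - 3)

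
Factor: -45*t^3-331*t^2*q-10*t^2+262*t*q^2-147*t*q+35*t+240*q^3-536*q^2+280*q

Group: 5*t*(-9*t^2-77*t*q+7*t-40*q^2+56*q) + (-6*q+5)*(-9*t^2-77*t*q+7*t-40*q^2+56*q); both groups contain (-9*t^2-77*t*q+7*t-40*q^2+56*q), so (5*t-6*q+5) is a factor with cofactor -9*t^2-77*t*q+7*t-40*q^2+56*q.
The cofactor groups again: -9*t^2-77*t*q+7*t-40*q^2+56*q = -t*(9*t+5*q-7) - 8*q*(9*t+5*q-7); both groups contain (9*t+5*q-7), giving -(t+8*q)*(9*t+5*q-7).

-(5*t-6*q+5)*(9*t+5*q-7)*(t+8*q)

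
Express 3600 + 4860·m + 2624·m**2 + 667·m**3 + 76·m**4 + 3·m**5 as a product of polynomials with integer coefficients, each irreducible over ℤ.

Testing divisors of the constant over divisors of the leading coefficient, m = -6 is a root, giving the factor (m + 6) and quotient 3·m**4 + 58·m**3 + 319·m**2 + 710·m + 600.
Then m = -10/3 is a root, so (3·m + 10) divides it; the quotient is m**3 + 16·m**2 + 53·m + 60.
Continuing, m = -12 is a root, giving the factor (m + 12) and quotient m**2 + 4·m + 5.
The quadratic m**2 + 4·m + 5 has discriminant -4 < 0 and is irreducible over ℤ.

(3·m + 10)·(m + 12)·(m + 6)·(m**2 + 4·m + 5)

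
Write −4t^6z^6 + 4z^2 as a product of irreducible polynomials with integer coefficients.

Pull out the common factor 4z^2, leaving −t^6z^4 + 1.
Recognize a difference of squares with the parts 1 and t^3z^2.

−4z^2(t^3z^2 + 1)(t^3z^2 − 1)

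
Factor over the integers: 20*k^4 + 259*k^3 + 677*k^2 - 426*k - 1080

Among the possible rational roots, k = -4 is a root, so (k + 4) divides it; the quotient is 20*k^3 + 179*k^2 - 39*k - 270.
Next, k = 5/4 is a root, so (4*k - 5) divides it; the quotient is 5*k^2 + 51*k + 54.
The remaining quadratic factors as (k + 9)(5*k + 6).

(4*k - 5)*(5*k + 6)*(k + 4)*(k + 9)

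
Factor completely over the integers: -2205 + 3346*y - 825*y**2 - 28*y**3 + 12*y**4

(2*y - 7)*(6*y - 5)*(y + 9)*(y - 7)

By the rational root theorem, y = 7 is a root, so (y - 7) is a factor; dividing leaves 12*y**3 + 56*y**2 - 433*y + 315.
Next, y = 5/6 is a root, so (6*y - 5) divides it; the quotient is 2*y**2 + 11*y - 63.
The remaining quadratic factors as (y + 9)(2*y - 7).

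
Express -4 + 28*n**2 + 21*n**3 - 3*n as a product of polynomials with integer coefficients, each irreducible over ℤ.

Group as (21*n**3 - 3*n) + (28*n**2 - 4) = 3*n*(7*n**2 - 1) + 4*(7*n**2 - 1).
Both groups share the factor (7*n**2 - 1).

(3*n + 4)*(7*n**2 - 1)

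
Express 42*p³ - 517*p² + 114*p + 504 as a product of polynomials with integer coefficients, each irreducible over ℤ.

Trying the rational-root candidates, p = 12 is a root, so (p - 12) divides it; the quotient is 42*p² - 13*p - 42.
The remaining quadratic factors as (6*p - 7)(7*p + 6).

(6*p - 7)*(7*p + 6)*(p - 12)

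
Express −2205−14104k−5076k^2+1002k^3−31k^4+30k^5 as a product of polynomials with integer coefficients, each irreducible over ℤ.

Testing divisors of the constant over divisors of the leading coefficient, k = −9/5 is a root, so (5k+9) divides it; the quotient is 6k^4−17k^3+231k^2−1431k−245.
Continuing, k = 5 is a root, so (k−5) is a factor; dividing leaves 6k^3+13k^2+296k+49.
Next, k = −1/6 is a root, so (6k+1) is a factor; dividing leaves k^2+2k+49.
The quadratic k^2+2k+49 has discriminant −192 < 0 and is irreducible over ℤ.

(5k+9)(6k+1)(k−5)(k^2+2k+49)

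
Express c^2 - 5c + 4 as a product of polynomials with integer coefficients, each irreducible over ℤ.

Two integers with product 4 and sum -5 are -4 and -1.

(c - 1)(c - 4)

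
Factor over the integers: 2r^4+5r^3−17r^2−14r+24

Trying the rational-root candidates, r = −3/2 is a root, so (2r+3) divides it; the quotient is r^3+r^2−10r+8.
Continuing, r = 2 is a root, so (r−2) is a factor; dividing leaves r^2+3r−4.
The remaining quadratic factors as (r−1)(r+4).

(2r+3)(r+4)(r−1)(r−2)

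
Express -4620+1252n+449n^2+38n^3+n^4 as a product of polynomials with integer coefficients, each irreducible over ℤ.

(n+11)(n+14)(n+15)(n-2)

Testing divisors of the constant over divisors of the leading coefficient, n = -14 is a root, so (n+14) divides it; the quotient is n^3+24n^2+113n-330.
Then n = -15 is a root, so (n+15) divides it; the quotient is n^2+9n-22.
The remaining quadratic factors as (n+11)(n-2).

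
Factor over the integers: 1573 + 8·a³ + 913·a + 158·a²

Trying the rational-root candidates, a = -13/4 is a root, so (4·a + 13) is a factor; dividing leaves 2·a² + 33·a + 121.
The remaining quadratic factors as (a + 11)(2·a + 11).

(2·a + 11)·(4·a + 13)·(a + 11)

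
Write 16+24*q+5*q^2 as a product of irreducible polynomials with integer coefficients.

Need a pair with product 5·16 = 80 and sum 24: that's 4 and 20.
Split the middle term: 5*q^2+4*q + 20*q+16 = q*(5*q+4) + 4*(5*q+4).

(5*q+4)*(q+4)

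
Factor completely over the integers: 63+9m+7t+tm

(m+7)(t+9)

Group as (tm+7t) + (9m+63) = t(m+7) + 9(m+7).
Both groups share the factor (m+7).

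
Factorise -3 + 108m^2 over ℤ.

Every term has a factor of 3. Then 36m^2 - 1 = (6m)² − (1)².

3(6m + 1)(6m - 1)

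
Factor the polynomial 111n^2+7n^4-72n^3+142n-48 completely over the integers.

By the rational root theorem, n = 2/7 is a root, giving the factor (7n-2) and quotient n^3-10n^2+13n+24.
Continuing, n = -1 is a root, so (n+1) divides it; the quotient is n^2-11n+24.
The remaining quadratic factors as (n-3)(n-8).

(7n-2)(n+1)(n-3)(n-8)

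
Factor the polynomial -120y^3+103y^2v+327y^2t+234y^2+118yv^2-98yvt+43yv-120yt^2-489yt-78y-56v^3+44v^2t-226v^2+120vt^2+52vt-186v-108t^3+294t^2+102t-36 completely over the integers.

-(3y-4v-6t-3)(8y+7v-9t+2)(5y-2v+2t-6)

Group: 8y(-15y^2+26yv+24yt+33y-8v^2-4vt-30v+12t^2-30t-18) + (7v-9t+2)(-15y^2+26yv+24yt+33y-8v^2-4vt-30v+12t^2-30t-18); both groups contain (-15y^2+26yv+24yt+33y-8v^2-4vt-30v+12t^2-30t-18), so (8y+7v-9t+2) is a factor with cofactor -15y^2+26yv+24yt+33y-8v^2-4vt-30v+12t^2-30t-18.
The cofactor groups again: -15y^2+26yv+24yt+33y-8v^2-4vt-30v+12t^2-30t-18 = -5y(3y-4v-6t-3) + (2v-2t+6)(3y-4v-6t-3); both groups contain (3y-4v-6t-3), giving -(5y-2v+2t-6)(3y-4v-6t-3).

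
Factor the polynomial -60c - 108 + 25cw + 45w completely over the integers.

Group as (25cw - 60c) + (45w - 108) = 5c(5w - 12) + 9(5w - 12).
Both groups share the factor (5w - 12).

(5c + 9)(5w - 12)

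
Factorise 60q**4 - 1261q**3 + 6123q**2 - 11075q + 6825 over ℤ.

(3q - 5)(4q - 7)(5q - 13)(q - 15)

Testing divisors of the constant over divisors of the leading coefficient, q = 7/4 is a root, so (4q - 7) divides it; the quotient is 15q**3 - 289q**2 + 1025q - 975.
Continuing, q = 13/5 is a root, giving the factor (5q - 13) and quotient 3q**2 - 50q + 75.
The remaining quadratic factors as (3q - 5)(q - 15).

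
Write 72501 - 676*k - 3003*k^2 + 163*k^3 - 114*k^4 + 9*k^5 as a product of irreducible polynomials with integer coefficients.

Trying the rational-root candidates, k = 13/3 is a root, giving the factor (3*k - 13) and quotient 3*k^4 - 25*k^3 - 54*k^2 - 1235*k - 5577.
Continuing, k = -11/3 is a root, so (3*k + 11) divides it; the quotient is k^3 - 12*k^2 + 26*k - 507.
Then k = 13 is a root, so (k - 13) is a factor; dividing leaves k^2 + k + 39.
The quadratic k^2 + k + 39 has discriminant -155 < 0 and is irreducible over ℤ.

(3*k + 11)*(3*k - 13)*(k - 13)*(k^2 + k + 39)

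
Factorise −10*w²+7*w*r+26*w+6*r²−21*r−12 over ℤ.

Group: −2*w*(5*w−6*r−3) + (−r+4)*(5*w−6*r−3); both groups contain (5*w−6*r−3).

−(5*w−6*r−3)*(2*w+r−4)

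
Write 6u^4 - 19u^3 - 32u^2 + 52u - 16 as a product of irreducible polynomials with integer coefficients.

By the rational root theorem, u = 1/2 is a root, giving the factor (2u - 1) and quotient 3u^3 - 8u^2 - 20u + 16.
Then u = 2/3 is a root, so (3u - 2) is a factor; dividing leaves u^2 - 2u - 8.
The remaining quadratic factors as (u - 4)(u + 2).

(2u - 1)(3u - 2)(u + 2)(u - 4)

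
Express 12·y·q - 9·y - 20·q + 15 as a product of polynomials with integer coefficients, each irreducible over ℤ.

(3·y - 5)·(4·q - 3)

Group as (12·y·q - 9·y) + (-20·q + 15) = 3·y·(4·q - 3) - 5·(4·q - 3).
Both groups share the factor (4·q - 3).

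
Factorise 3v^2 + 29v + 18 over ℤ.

(3v + 2)(v + 9)

Need a pair with product 3·18 = 54 and sum 29: that's 27 and 2.
Split the middle term: 3v^2 + 27v + 2v + 18 = 3v(v + 9) + 2(v + 9).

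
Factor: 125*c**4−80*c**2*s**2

5*c**2*(5*c+4*s)*(5*c−4*s)

Pull out the common factor 5*c**2; 25*c**2−16*s**2 is a difference of squares.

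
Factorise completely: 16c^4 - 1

(2c + 1)(2c - 1)(4c^2 + 1)

(2c)⁴ − (1)⁴ = ((2c)² − (1)²)((2c)² + (1)²); the first factor splits again, the second (4c^2 + 1) is irreducible.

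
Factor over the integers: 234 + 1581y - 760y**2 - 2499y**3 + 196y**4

Among the possible rational roots, y = -1/7 is a root, so (7y + 1) is a factor; dividing leaves 28y**3 - 361y**2 - 57y + 234.
Continuing, y = 3/4 is a root, so (4y - 3) divides it; the quotient is 7y**2 - 85y - 78.
The remaining quadratic factors as (7y + 6)(y - 13).

(4y - 3)(7y + 1)(7y + 6)(y - 13)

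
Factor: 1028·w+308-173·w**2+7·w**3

(7·w+2)·(w-11)·(w-14)

Testing divisors of the constant over divisors of the leading coefficient, w = 11 is a root, giving the factor (w-11) and quotient 7·w**2-96·w-28.
The remaining quadratic factors as (w-14)(7·w+2).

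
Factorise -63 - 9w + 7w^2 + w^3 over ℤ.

(w + 3)(w + 7)(w - 3)

Among the possible rational roots, w = 3 is a root, so (w - 3) divides it; the quotient is w^2 + 10w + 21.
The remaining quadratic factors as (w + 3)(w + 7).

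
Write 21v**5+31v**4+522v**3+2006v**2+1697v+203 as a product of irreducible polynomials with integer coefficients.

Among the possible rational roots, v = −7/3 is a root, giving the factor (3v+7) and quotient 7v**4−6v**3+188v**2+230v+29.
Continuing, v = −1 is a root, so (v+1) divides it; the quotient is 7v**3−13v**2+201v+29.
Then v = −1/7 is a root, so (7v+1) divides it; the quotient is v**2−2v+29.
The quadratic v**2−2v+29 has discriminant −112 < 0 and is irreducible over ℤ.

(3v+7)(7v+1)(v+1)(v**2−2v+29)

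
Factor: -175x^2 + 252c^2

Factor out 7, leaving 36c^2 - 25x^2, which is a difference of two squares.

7(6c + 5x)(6c - 5x)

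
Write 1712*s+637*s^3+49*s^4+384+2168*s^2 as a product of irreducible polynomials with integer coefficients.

(7*s+3)*(7*s+4)*(s+4)*(s+8)

Testing divisors of the constant over divisors of the leading coefficient, s = -4 is a root, so (s+4) is a factor; dividing leaves 49*s^3+441*s^2+404*s+96.
Next, s = -3/7 is a root, so (7*s+3) is a factor; dividing leaves 7*s^2+60*s+32.
The remaining quadratic factors as (s+8)(7*s+4).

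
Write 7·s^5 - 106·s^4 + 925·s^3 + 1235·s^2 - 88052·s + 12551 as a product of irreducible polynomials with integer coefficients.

(7·s - 1)·(s + 7)·(s - 11)·(s^2 - 11·s + 163)

By the rational root theorem, s = 11 is a root, giving the factor (s - 11) and quotient 7·s^4 - 29·s^3 + 606·s^2 + 7901·s - 1141.
Then s = 1/7 is a root, so (7·s - 1) divides it; the quotient is s^3 - 4·s^2 + 86·s + 1141.
Then s = -7 is a root, so (s + 7) is a factor; dividing leaves s^2 - 11·s + 163.
The quadratic s^2 - 11·s + 163 has discriminant -531 < 0 and is irreducible over ℤ.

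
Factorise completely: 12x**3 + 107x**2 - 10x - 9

By the rational root theorem, x = -9 is a root, so (x + 9) divides it; the quotient is 12x**2 - x - 1.
The remaining quadratic factors as (3x - 1)(4x + 1).

(3x - 1)(4x + 1)(x + 9)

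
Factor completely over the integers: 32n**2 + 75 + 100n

Need a pair with product 32·75 = 2400 and sum 100: that's 40 and 60.
Split the middle term: 32n**2 + 40n + 60n + 75 = 8n(4n + 5) + 15(4n + 5).

(4n + 5)(8n + 15)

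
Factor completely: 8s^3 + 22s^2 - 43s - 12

Testing divisors of the constant over divisors of the leading coefficient, s = -4 is a root, so (s + 4) divides it; the quotient is 8s^2 - 10s - 3.
The remaining quadratic factors as (4s + 1)(2s - 3).

(2s - 3)(4s + 1)(s + 4)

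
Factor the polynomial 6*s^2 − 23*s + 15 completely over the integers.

Need a pair with product 6·15 = 90 and sum −23: that's −18 and −5.
Split the middle term: 6*s^2 − 18*s − 5*s + 15 = 6*s*(s − 3) − 5*(s − 3).

(6*s − 5)*(s − 3)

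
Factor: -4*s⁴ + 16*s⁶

Pull out the common factor 4*s⁴, leaving 4*s² - 1.
Recognize a difference of squares with the parts 2*s and 1.

4*s⁴*(2*s + 1)*(2*s - 1)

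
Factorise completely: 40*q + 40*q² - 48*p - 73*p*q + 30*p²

Group: 6*p*(5*p - 8*q - 8) - 5*q*(5*p - 8*q - 8); both groups contain (5*p - 8*q - 8).

(5*p - 8*q - 8)*(6*p - 5*q)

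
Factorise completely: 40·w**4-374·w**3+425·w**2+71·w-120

Testing divisors of the constant over divisors of the leading coefficient, w = -1/2 is a root, so (2·w+1) divides it; the quotient is 20·w**3-197·w**2+311·w-120.
Then w = 5/4 is a root, so (4·w-5) is a factor; dividing leaves 5·w**2-43·w+24.
The remaining quadratic factors as (5·w-3)(w-8).

(2·w+1)·(4·w-5)·(5·w-3)·(w-8)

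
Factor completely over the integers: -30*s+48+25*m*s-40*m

Group as (25*m*s-40*m) + (-30*s+48) = 5*m*(5*s-8) - 6*(5*s-8).
Both groups share the factor (5*s-8).

(5*m-6)*(5*s-8)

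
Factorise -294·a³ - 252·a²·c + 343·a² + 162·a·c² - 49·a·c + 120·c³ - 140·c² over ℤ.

Group: 7·a·(-42·a² - 12·a·c + 49·a + 30·c² - 35·c) + 4·c·(-42·a² - 12·a·c + 49·a + 30·c² - 35·c); both groups contain (-42·a² - 12·a·c + 49·a + 30·c² - 35·c), so (7·a + 4·c) is a factor with cofactor -42·a² - 12·a·c + 49·a + 30·c² - 35·c.
The cofactor groups again: -42·a² - 12·a·c + 49·a + 30·c² - 35·c = -6·a·(7·a - 5·c) + (-6·c + 7)·(7·a - 5·c); both groups contain (7·a - 5·c), giving -(6·a + 6·c - 7)·(7·a - 5·c).

-(6·a + 6·c - 7)·(7·a + 4·c)·(7·a - 5·c)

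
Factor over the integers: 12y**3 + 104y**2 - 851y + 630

(2y - 9)(6y - 5)(y + 14)

Among the possible rational roots, y = -14 is a root, so (y + 14) divides it; the quotient is 12y**2 - 64y + 45.
The remaining quadratic factors as (2y - 9)(6y - 5).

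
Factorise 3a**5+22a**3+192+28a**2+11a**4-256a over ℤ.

(3a-4)(a+4)(a-1)(a**2+2a+12)

Testing divisors of the constant over divisors of the leading coefficient, a = -4 is a root, so (a+4) is a factor; dividing leaves 3a**4-a**3+26a**2-76a+48.
Next, a = 1 is a root, giving the factor (a-1) and quotient 3a**3+2a**2+28a-48.
Continuing, a = 4/3 is a root, so (3a-4) is a factor; dividing leaves a**2+2a+12.
The quadratic a**2+2a+12 has discriminant -44 < 0 and is irreducible over ℤ.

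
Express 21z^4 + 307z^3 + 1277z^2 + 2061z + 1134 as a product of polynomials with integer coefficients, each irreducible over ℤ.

By the rational root theorem, z = -2 is a root, so (z + 2) divides it; the quotient is 21z^3 + 265z^2 + 747z + 567.
Continuing, z = -7/3 is a root, so (3z + 7) is a factor; dividing leaves 7z^2 + 72z + 81.
The remaining quadratic factors as (7z + 9)(z + 9).

(3z + 7)(7z + 9)(z + 2)(z + 9)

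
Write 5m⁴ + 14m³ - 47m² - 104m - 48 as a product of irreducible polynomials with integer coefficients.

By the rational root theorem, m = 3 is a root, so (m - 3) is a factor; dividing leaves 5m³ + 29m² + 40m + 16.
Next, m = -4/5 is a root, giving the factor (5m + 4) and quotient m² + 5m + 4.
The remaining quadratic factors as (m + 4)(m + 1).

(5m + 4)(m + 1)(m + 4)(m - 3)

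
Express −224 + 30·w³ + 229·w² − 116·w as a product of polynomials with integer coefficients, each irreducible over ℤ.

(5·w + 4)·(6·w − 7)·(w + 8)

Trying the rational-root candidates, w = 7/6 is a root, so (6·w − 7) divides it; the quotient is 5·w² + 44·w + 32.
The remaining quadratic factors as (5·w + 4)(w + 8).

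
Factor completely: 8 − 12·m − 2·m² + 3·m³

(3·m − 2)·(m + 2)·(m − 2)

Testing divisors of the constant over divisors of the leading coefficient, m = 2/3 is a root, so (3·m − 2) is a factor; dividing leaves m² − 4.
The remaining quadratic factors as (m + 2)(m − 2).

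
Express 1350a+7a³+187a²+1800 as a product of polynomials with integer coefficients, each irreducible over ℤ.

(7a+12)(a+10)(a+15)

By the rational root theorem, a = -15 is a root, giving the factor (a+15) and quotient 7a²+82a+120.
The remaining quadratic factors as (a+10)(7a+12).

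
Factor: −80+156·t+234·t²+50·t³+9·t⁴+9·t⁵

Trying the rational-root candidates, t = −2 is a root, so (t+2) is a factor; dividing leaves 9·t⁴−9·t³+68·t²+98·t−40.
Continuing, t = −4/3 is a root, so (3·t+4) is a factor; dividing leaves 3·t³−7·t²+32·t−10.
Then t = 1/3 is a root, so (3·t−1) is a factor; dividing leaves t²−2·t+10.
The quadratic t²−2·t+10 has discriminant −36 < 0 and is irreducible over ℤ.

(3·t+4)·(3·t−1)·(t+2)·(t²−2·t+10)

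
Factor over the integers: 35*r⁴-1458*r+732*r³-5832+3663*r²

(5*r+6)*(7*r-9)*(r+12)*(r+9)

Among the possible rational roots, r = 9/7 is a root, so (7*r-9) is a factor; dividing leaves 5*r³+111*r²+666*r+648.
Then r = -12 is a root, so (r+12) divides it; the quotient is 5*r²+51*r+54.
The remaining quadratic factors as (r+9)(5*r+6).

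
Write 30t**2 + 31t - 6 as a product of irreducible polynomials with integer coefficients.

(5t + 6)(6t - 1)

Need a pair with product 30·(-6) = -180 and sum 31: that's -5 and 36.
Split the middle term: 30t**2 - 5t + 36t - 6 = 5t(6t - 1) + 6(6t - 1).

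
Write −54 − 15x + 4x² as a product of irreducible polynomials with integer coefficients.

Need a pair with product 4·(−54) = −216 and sum −15: that's −24 and 9.
Split the middle term: 4x² − 24x + 9x − 54 = 4x(x − 6) + 9(x − 6).

(4x + 9)(x − 6)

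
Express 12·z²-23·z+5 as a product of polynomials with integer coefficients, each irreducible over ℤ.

Need a pair with product 12·5 = 60 and sum -23: that's -20 and -3.
Split the middle term: 12·z²-20·z - 3·z+5 = 4·z·(3·z-5) - (3·z-5).

(3·z-5)·(4·z-1)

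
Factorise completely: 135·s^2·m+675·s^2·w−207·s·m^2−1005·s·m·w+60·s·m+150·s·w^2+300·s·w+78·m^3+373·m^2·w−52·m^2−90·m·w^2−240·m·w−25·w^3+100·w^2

Group: 15·s·(9·s·m+45·s·w−6·m^2−31·m·w+4·m−5·w^2+20·w) + (−13·m+5·w)·(9·s·m+45·s·w−6·m^2−31·m·w+4·m−5·w^2+20·w); both groups contain (9·s·m+45·s·w−6·m^2−31·m·w+4·m−5·w^2+20·w), so (15·s−13·m+5·w) is a factor with cofactor 9·s·m+45·s·w−6·m^2−31·m·w+4·m−5·w^2+20·w.
The cofactor groups again: 9·s·m+45·s·w−6·m^2−31·m·w+4·m−5·w^2+20·w = 9·s·(m+5·w) + (−6·m−w+4)·(m+5·w); both groups contain (m+5·w), giving (9·s−6·m−w+4)·(m+5·w).

(15·s−13·m+5·w)·(9·s−6·m−w+4)·(m+5·w)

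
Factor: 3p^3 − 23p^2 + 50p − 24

(3p − 2)(p − 3)(p − 4)

Trying the rational-root candidates, p = 2/3 is a root, giving the factor (3p − 2) and quotient p^2 − 7p + 12.
The remaining quadratic factors as (p − 4)(p − 3).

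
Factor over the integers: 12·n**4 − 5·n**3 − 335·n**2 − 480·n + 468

(3·n − 2)·(4·n + 13)·(n + 3)·(n − 6)

By the rational root theorem, n = −3 is a root, so (n + 3) is a factor; dividing leaves 12·n**3 − 41·n**2 − 212·n + 156.
Next, n = 6 is a root, giving the factor (n − 6) and quotient 12·n**2 + 31·n − 26.
The remaining quadratic factors as (3·n − 2)(4·n + 13).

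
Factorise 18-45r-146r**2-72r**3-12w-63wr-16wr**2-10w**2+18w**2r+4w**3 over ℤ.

(w-2r-3)(2w+4r+3)(2w+9r-2)

Group: 2w(2w**2-3w-8r**2-18r-9) + (9r-2)(2w**2-3w-8r**2-18r-9); both groups contain (2w**2-3w-8r**2-18r-9), so (2w+9r-2) is a factor with cofactor 2w**2-3w-8r**2-18r-9.
The cofactor groups again: 2w**2-3w-8r**2-18r-9 = 2w(w-2r-3) + (4r+3)(w-2r-3); both groups contain (w-2r-3), giving (2w+4r+3)(w-2r-3).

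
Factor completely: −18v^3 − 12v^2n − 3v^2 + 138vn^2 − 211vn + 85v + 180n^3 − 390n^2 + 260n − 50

−(2v − 6n + 5)(3v + 5n − 5)(3v + 6n − 2)

Group: 3v(−6v^2 + 8vn − 5v + 30n^2 − 55n + 25) + (6n − 2)(−6v^2 + 8vn − 5v + 30n^2 − 55n + 25); both groups contain (−6v^2 + 8vn − 5v + 30n^2 − 55n + 25), so (3v + 6n − 2) is a factor with cofactor −6v^2 + 8vn − 5v + 30n^2 − 55n + 25.
The cofactor groups again: −6v^2 + 8vn − 5v + 30n^2 − 55n + 25 = −3v(2v − 6n + 5) + (−5n + 5)(2v − 6n + 5); both groups contain (2v − 6n + 5), giving −(3v + 5n − 5)(2v − 6n + 5).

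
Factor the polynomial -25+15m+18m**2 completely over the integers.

Need a pair with product 18·(-25) = -450 and sum 15: that's 30 and -15.
Split the middle term: 18m**2+30m - 15m-25 = 6m(3m+5) - 5(3m+5).

(3m+5)(6m-5)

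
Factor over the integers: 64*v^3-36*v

Factor out 4*v, leaving 16*v^2-9, which is a difference of two squares.

4*v*(4*v+3)*(4*v-3)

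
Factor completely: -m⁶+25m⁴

-m⁴(m+5)(m-5)

Pull out the common factor m⁴, leaving -m²+25.
Recognize a difference of squares with the parts 5 and m.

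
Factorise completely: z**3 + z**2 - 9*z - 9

Among the possible rational roots, z = 3 is a root, giving the factor (z - 3) and quotient z**2 + 4*z + 3.
The remaining quadratic factors as (z + 1)(z + 3).

(z + 1)*(z + 3)*(z - 3)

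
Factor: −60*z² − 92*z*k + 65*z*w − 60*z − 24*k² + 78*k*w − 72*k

−(12*z + 4*k − 13*w + 12)*(5*z + 6*k)

Group: −12*z*(5*z + 6*k) + (−4*k + 13*w − 12)*(5*z + 6*k); both groups contain (5*z + 6*k).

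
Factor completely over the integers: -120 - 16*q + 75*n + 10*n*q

Group as (10*n*q + 75*n) + (-16*q - 120) = 5*n*(2*q + 15) - 8*(2*q + 15).
Both groups share the factor (2*q + 15).

(2*q + 15)*(5*n - 8)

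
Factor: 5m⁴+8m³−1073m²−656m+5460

(5m+13)(m+15)(m−14)(m−2)

Testing divisors of the constant over divisors of the leading coefficient, m = −15 is a root, so (m+15) is a factor; dividing leaves 5m³−67m²−68m+364.
Next, m = −13/5 is a root, so (5m+13) is a factor; dividing leaves m²−16m+28.
The remaining quadratic factors as (m−2)(m−14).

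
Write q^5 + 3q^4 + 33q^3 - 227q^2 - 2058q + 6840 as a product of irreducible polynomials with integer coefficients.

(q + 6)(q - 3)(q - 5)(q^2 + 5q + 76)

Testing divisors of the constant over divisors of the leading coefficient, q = 5 is a root, so (q - 5) is a factor; dividing leaves q^4 + 8q^3 + 73q^2 + 138q - 1368.
Continuing, q = -6 is a root, so (q + 6) is a factor; dividing leaves q^3 + 2q^2 + 61q - 228.
Continuing, q = 3 is a root, so (q - 3) divides it; the quotient is q^2 + 5q + 76.
The quadratic q^2 + 5q + 76 has discriminant -279 < 0 and is irreducible over ℤ.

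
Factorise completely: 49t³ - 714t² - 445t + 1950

(7t + 13)(7t - 10)(t - 15)

Testing divisors of the constant over divisors of the leading coefficient, t = -13/7 is a root, giving the factor (7t + 13) and quotient 7t² - 115t + 150.
The remaining quadratic factors as (7t - 10)(t - 15).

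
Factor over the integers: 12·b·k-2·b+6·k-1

(2·b+1)·(6·k-1)

Group as (12·b·k-2·b) + (6·k-1) = 2·b·(6·k-1) + (6·k-1).
Both groups share the factor (6·k-1).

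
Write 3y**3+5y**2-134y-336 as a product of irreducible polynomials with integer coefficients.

Trying the rational-root candidates, y = -8/3 is a root, so (3y+8) divides it; the quotient is y**2-y-42.
The remaining quadratic factors as (y-7)(y+6).

(3y+8)(y+6)(y-7)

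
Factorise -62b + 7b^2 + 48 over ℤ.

(7b - 6)(b - 8)

Need a pair with product 7·48 = 336 and sum -62: that's -6 and -56.
Split the middle term: 7b^2 - 6b - 56b + 48 = b(7b - 6) - 8(7b - 6).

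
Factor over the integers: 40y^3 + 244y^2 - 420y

4y(2y + 15)(5y - 7)

Pull out the common factor 4y, then factor the remaining trinomial.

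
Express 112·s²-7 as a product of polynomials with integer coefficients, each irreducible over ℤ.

7·(4·s+1)·(4·s-1)

Pull out the common factor 7; 16·s²-1 is a difference of squares.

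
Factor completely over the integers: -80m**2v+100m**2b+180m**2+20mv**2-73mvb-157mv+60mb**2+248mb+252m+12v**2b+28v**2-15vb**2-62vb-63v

-(4v-5b-9)(5m+3b+7)(4m-v)

Group: 4m(-20mv+25mb+45m-12vb-28v+15b**2+62b+63) - v(-20mv+25mb+45m-12vb-28v+15b**2+62b+63); both groups contain (-20mv+25mb+45m-12vb-28v+15b**2+62b+63), so (4m-v) is a factor with cofactor -20mv+25mb+45m-12vb-28v+15b**2+62b+63.
The cofactor groups again: -20mv+25mb+45m-12vb-28v+15b**2+62b+63 = -5m(4v-5b-9) + (-3b-7)(4v-5b-9); both groups contain (4v-5b-9), giving -(5m+3b+7)(4v-5b-9).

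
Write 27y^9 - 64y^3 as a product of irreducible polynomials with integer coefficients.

y^3(3y^2 - 4)(9y^4 + 12y^2 + 16)

Every term has a factor of y^3; factoring it out leaves 27y^6 - 64.
Recognize a difference of cubes with the parts 3y^2 and 4.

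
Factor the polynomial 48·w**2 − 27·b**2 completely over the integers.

3·(4·w − 3·b)·(4·w + 3·b)

Factor out 3, leaving 16·w**2 − 9·b**2, which is a difference of two squares.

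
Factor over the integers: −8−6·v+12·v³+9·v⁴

Group as (9·v⁴−6·v) + (12·v³−8) = 3·v·(3·v³−2) + 4·(3·v³−2).
Both groups share the factor (3·v³−2).

(3·v+4)·(3·v³−2)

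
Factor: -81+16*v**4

(2*v+3)*(2*v-3)*(4*v**2+9)

Write as (4*v**2)² − (9)², then factor 4*v**2-9 once more.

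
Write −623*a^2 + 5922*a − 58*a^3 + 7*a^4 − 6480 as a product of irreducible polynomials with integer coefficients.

Among the possible rational roots, a = 8 is a root, so (a − 8) is a factor; dividing leaves 7*a^3 − 2*a^2 − 639*a + 810.
Next, a = 9 is a root, so (a − 9) divides it; the quotient is 7*a^2 + 61*a − 90.
The remaining quadratic factors as (7*a − 9)(a + 10).

(7*a − 9)*(a + 10)*(a − 8)*(a − 9)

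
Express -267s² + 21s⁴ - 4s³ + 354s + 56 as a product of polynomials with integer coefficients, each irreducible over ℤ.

Trying the rational-root candidates, s = 2 is a root, so (s - 2) is a factor; dividing leaves 21s³ + 38s² - 191s - 28.
Then s = -1/7 is a root, giving the factor (7s + 1) and quotient 3s² + 5s - 28.
The remaining quadratic factors as (3s - 7)(s + 4).

(3s - 7)(7s + 1)(s + 4)(s - 2)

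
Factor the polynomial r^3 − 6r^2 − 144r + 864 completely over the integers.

(r + 12)(r − 12)(r − 6)

By the rational root theorem, r = −12 is a root, so (r + 12) is a factor; dividing leaves r^2 − 18r + 72.
The remaining quadratic factors as (r − 6)(r − 12).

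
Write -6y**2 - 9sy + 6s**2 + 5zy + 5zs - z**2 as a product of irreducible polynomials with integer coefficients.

-(z - 6s - 3y)(z + s - 2y)

Group: -z(z - 6s - 3y) + (-s + 2y)(z - 6s - 3y); both groups contain (z - 6s - 3y).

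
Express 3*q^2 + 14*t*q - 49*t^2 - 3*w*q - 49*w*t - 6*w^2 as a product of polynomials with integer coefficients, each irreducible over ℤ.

Group: -6*w*(w + 7*t + q) + (-7*t + 3*q)*(w + 7*t + q); both groups contain (w + 7*t + q).

-(6*w + 7*t - 3*q)*(w + 7*t + q)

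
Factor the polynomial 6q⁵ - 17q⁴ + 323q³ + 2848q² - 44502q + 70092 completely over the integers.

Among the possible rational roots, q = -9 is a root, so (q + 9) is a factor; dividing leaves 6q⁴ - 71q³ + 962q² - 5810q + 7788.
Then q = 6 is a root, so (q - 6) divides it; the quotient is 6q³ - 35q² + 752q - 1298.
Continuing, q = 11/6 is a root, so (6q - 11) divides it; the quotient is q² - 4q + 118.
The quadratic q² - 4q + 118 has discriminant -456 < 0 and is irreducible over ℤ.

(6q - 11)(q + 9)(q - 6)(q² - 4q + 118)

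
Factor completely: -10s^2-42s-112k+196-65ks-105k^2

-(15k+5s-14)(7k+2s+14)

Group: -15k(7k+2s+14) + (-5s+14)(7k+2s+14); both groups contain (7k+2s+14).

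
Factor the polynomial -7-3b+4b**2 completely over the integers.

Need a pair with product 4·(-7) = -28 and sum -3: that's 4 and -7.
Split the middle term: 4b**2+4b - 7b-7 = 4b(b+1) - 7(b+1).

(4b-7)(b+1)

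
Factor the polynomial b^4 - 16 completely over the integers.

(b + 2)·(b - 2)·(b^2 + 4)

(b)⁴ − (2)⁴ = ((b)² − (2)²)((b)² + (2)²); the first factor splits again, the second (b^2 + 4) is irreducible.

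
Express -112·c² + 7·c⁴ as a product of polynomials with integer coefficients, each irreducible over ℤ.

Factor out 7·c², leaving c² - 16, which is a difference of two squares.

7·c²·(c + 4)·(c - 4)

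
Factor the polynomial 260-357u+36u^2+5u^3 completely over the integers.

Among the possible rational roots, u = 4/5 is a root, giving the factor (5u-4) and quotient u^2+8u-65.
The remaining quadratic factors as (u+13)(u-5).

(5u-4)(u+13)(u-5)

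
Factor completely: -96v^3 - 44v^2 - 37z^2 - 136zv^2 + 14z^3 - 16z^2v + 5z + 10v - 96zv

(2z - 8v - 5)(z + 2v)(7z + 6v - 1)

Group: z(14z^2 - 44zv - 37z - 48v^2 - 22v + 5) + 2v(14z^2 - 44zv - 37z - 48v^2 - 22v + 5); both groups contain (14z^2 - 44zv - 37z - 48v^2 - 22v + 5), so (z + 2v) is a factor with cofactor 14z^2 - 44zv - 37z - 48v^2 - 22v + 5.
The cofactor groups again: 14z^2 - 44zv - 37z - 48v^2 - 22v + 5 = 2z(7z + 6v - 1) + (-8v - 5)(7z + 6v - 1); both groups contain (7z + 6v - 1), giving (2z - 8v - 5)(7z + 6v - 1).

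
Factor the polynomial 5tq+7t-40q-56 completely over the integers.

Group as (5tq+7t) + (-40q-56) = t(5q+7) - 8(5q+7).
Both groups share the factor (5q+7).

(5q+7)(t-8)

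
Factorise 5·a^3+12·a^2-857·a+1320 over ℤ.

Trying the rational-root candidates, a = -15 is a root, giving the factor (a+15) and quotient 5·a^2-63·a+88.
The remaining quadratic factors as (a-11)(5·a-8).

(5·a-8)·(a+15)·(a-11)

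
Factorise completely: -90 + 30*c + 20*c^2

10*(2*c - 3)*(c + 3)

Pull out the common factor 10, then factor the remaining trinomial.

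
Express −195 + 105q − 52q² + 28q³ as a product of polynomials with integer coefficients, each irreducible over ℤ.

Group as (28q³ + 105q) + (−52q² − 195) = 7q(4q² + 15) − 13(4q² + 15).
Both groups share the factor (4q² + 15).

(7q − 13)(4q² + 15)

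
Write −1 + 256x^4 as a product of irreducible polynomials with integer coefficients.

Write as (16x^2)² − (1)², then factor 16x^2 − 1 once more.

(4x + 1)(4x − 1)(16x^2 + 1)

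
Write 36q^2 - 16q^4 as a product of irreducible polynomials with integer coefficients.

-4q^2(2q + 3)(2q - 3)

Every term has a factor of 4q^2; factoring it out leaves -4q^2 + 9.
Recognize a difference of squares with the parts 3 and 2q.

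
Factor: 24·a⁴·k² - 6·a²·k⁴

6·a²·k²·(2·a + k)·(2·a - k)

Every term has a factor of 6·a²·k². Then 4·a² - k² = (2·a)² − (k)².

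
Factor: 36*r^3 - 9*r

Every term has a factor of 9*r. Then 4*r^2 - 1 = (2*r)² − (1)².

9*r*(2*r + 1)*(2*r - 1)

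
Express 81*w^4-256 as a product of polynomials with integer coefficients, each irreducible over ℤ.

(3*w+4)*(3*w-4)*(9*w^2+16)

(3*w)⁴ − (4)⁴ = ((3*w)² − (4)²)((3*w)² + (4)²); the first factor splits again, the second (9*w^2+16) is irreducible.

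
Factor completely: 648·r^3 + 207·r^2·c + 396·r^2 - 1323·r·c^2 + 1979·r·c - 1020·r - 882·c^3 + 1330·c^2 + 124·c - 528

Group: 9·r·(72·r^2 + 135·r·c - 52·r + 63·c^2 - 41·c - 44) + (-14·c + 12)·(72·r^2 + 135·r·c - 52·r + 63·c^2 - 41·c - 44); both groups contain (72·r^2 + 135·r·c - 52·r + 63·c^2 - 41·c - 44), so (9·r - 14·c + 12) is a factor with cofactor 72·r^2 + 135·r·c - 52·r + 63·c^2 - 41·c - 44.
The cofactor groups again: 72·r^2 + 135·r·c - 52·r + 63·c^2 - 41·c - 44 = 9·r·(8·r + 7·c + 4) + (9·c - 11)·(8·r + 7·c + 4); both groups contain (8·r + 7·c + 4), giving (9·r + 9·c - 11)·(8·r + 7·c + 4).

(9·r - 14·c + 12)·(8·r + 7·c + 4)·(9·r + 9·c - 11)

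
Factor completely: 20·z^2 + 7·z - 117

Need a pair with product 20·(-117) = -2340 and sum 7: that's -45 and 52.
Split the middle term: 20·z^2 - 45·z + 52·z - 117 = 5·z·(4·z - 9) + 13·(4·z - 9).

(4·z - 9)·(5·z + 13)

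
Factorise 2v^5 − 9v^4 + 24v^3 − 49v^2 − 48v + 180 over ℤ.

(2v + 3)(v − 2)(v − 3)(v^2 − v + 10)

Among the possible rational roots, v = 3 is a root, so (v − 3) is a factor; dividing leaves 2v^4 − 3v^3 + 15v^2 − 4v − 60.
Continuing, v = 2 is a root, giving the factor (v − 2) and quotient 2v^3 + v^2 + 17v + 30.
Next, v = −3/2 is a root, so (2v + 3) is a factor; dividing leaves v^2 − v + 10.
The quadratic v^2 − v + 10 has discriminant −39 < 0 and is irreducible over ℤ.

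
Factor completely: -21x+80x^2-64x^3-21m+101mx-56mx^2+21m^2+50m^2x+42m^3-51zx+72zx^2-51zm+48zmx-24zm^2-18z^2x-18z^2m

-(6z-6m-8x+3)(3z+7m-8x+7)(m+x)

Group: 3z(-6zm-6zx+6m^2+14mx-3m+8x^2-3x) + (7m-8x+7)(-6zm-6zx+6m^2+14mx-3m+8x^2-3x); both groups contain (-6zm-6zx+6m^2+14mx-3m+8x^2-3x), so (3z+7m-8x+7) is a factor with cofactor -6zm-6zx+6m^2+14mx-3m+8x^2-3x.
The cofactor groups again: -6zm-6zx+6m^2+14mx-3m+8x^2-3x = -m(6z-6m-8x+3) - x(6z-6m-8x+3); both groups contain (6z-6m-8x+3), giving -(m+x)(6z-6m-8x+3).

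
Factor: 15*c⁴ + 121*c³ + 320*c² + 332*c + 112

By the rational root theorem, c = -7/5 is a root, giving the factor (5*c + 7) and quotient 3*c³ + 20*c² + 36*c + 16.
Next, c = -2 is a root, so (c + 2) divides it; the quotient is 3*c² + 14*c + 8.
The remaining quadratic factors as (3*c + 2)(c + 4).

(3*c + 2)*(5*c + 7)*(c + 2)*(c + 4)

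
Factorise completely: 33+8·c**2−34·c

Need a pair with product 8·33 = 264 and sum −34: that's −12 and −22.
Split the middle term: 8·c**2−12·c − 22·c+33 = 4·c·(2·c−3) − 11·(2·c−3).

(2·c−3)·(4·c−11)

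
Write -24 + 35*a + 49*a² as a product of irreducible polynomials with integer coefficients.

(7*a + 8)*(7*a - 3)

Need a pair with product 49·(-24) = -1176 and sum 35: that's -21 and 56.
Split the middle term: 49*a² - 21*a + 56*a - 24 = 7*a*(7*a - 3) + 8*(7*a - 3).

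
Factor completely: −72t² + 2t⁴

Factor out 2t², leaving t² − 36, which is a difference of two squares.

2t²(t + 6)(t − 6)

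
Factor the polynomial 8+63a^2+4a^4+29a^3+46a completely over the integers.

By the rational root theorem, a = −1 is a root, giving the factor (a+1) and quotient 4a^3+25a^2+38a+8.
Next, a = −2 is a root, so (a+2) is a factor; dividing leaves 4a^2+17a+4.
The remaining quadratic factors as (4a+1)(a+4).

(4a+1)(a+1)(a+2)(a+4)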